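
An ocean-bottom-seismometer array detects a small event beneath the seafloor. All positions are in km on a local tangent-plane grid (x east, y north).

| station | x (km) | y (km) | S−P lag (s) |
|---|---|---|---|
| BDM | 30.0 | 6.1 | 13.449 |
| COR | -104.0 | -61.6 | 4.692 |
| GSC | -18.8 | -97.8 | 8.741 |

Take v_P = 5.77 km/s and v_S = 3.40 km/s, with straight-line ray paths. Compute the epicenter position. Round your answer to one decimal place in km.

Distance from S−P lag: d = Δt · v_P v_S / (v_P − v_S) = Δt · (5.77·3.40)/(5.77−3.40) ≈ 8.2776·Δt.
So d_BDM = 111.33, d_COR = 38.84, d_GSC = 72.35 km.
Circle about each station: (x − 30.0)² + (y − 6.1)² = 111.33²; (x + 104.0)² + (y + 61.6)² = 38.84²; (x + 18.8)² + (y + 97.8)² = 72.35².
Subtracting the BDM equation from the COR and GSC equations removes the quadratic terms:
-268.0 x − 135.4 y = 24559.17
-97.6 x − 207.8 y = 16140.92
Solving the 2×2 system: x ≈ -68.7, y ≈ -45.4 km.
Check against BDM (with the unrounded x, y): √((x − 30.0)²+(y − 6.1)²) = 111.33 ≈ 111.33 km. ✓

(-68.7, -45.4)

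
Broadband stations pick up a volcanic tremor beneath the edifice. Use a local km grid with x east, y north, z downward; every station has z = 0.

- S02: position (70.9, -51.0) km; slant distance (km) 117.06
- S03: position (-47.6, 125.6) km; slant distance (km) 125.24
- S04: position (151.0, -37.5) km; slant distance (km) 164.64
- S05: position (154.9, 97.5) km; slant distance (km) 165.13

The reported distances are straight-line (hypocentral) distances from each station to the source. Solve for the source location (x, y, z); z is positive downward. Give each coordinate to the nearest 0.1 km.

(14.2, 33.4, 58.0)

Each station gives a sphere (x−x_i)² + (y−y_i)² + z² = d_i² (stations at z=0).
Subtracting the S02 sphere from S03 and S04: z² cancels, leaving linear equations in x and y:
-237.0 x + 353.2 y = 8431.30
160.2 x + 27.0 y = 3176.15
Solving: x ≈ 14.197, y ≈ 33.398 km (keep extra digits for the depth step; rounded: 14.2, 33.4).
Then from the S02 sphere: z² = 117.06² − (x − 70.9)² − (y + 51.0)² with x = 14.197, y = 33.398, so z ≈ 58.007 ≈ 58.0 km.
Check against S05 (with the unrounded solution): distance 165.14 ≈ 165.13 km. ✓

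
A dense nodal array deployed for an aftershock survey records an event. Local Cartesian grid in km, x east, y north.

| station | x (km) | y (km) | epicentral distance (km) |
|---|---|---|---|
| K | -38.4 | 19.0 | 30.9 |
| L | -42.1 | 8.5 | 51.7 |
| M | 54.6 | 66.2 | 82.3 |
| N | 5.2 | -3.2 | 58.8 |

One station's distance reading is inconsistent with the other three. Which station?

Solve using three stations at a time. Using K, M, N (subtract circle equations pairwise → linear system) gives (x, y) ≈ (-25.4, 47.0).
Distances from that point to each station vs reported:
  K: calculated 30.8 vs reported 30.9 → residual 0.1 km
  L: calculated 41.9 vs reported 51.7 → residual 9.8 km
  M: calculated 82.3 vs reported 82.3 → residual 0.0 km
  N: calculated 58.8 vs reported 58.8 → residual 0.0 km
K, M, N are mutually consistent (residuals ≈ 0); L is off by 9.8 km.

L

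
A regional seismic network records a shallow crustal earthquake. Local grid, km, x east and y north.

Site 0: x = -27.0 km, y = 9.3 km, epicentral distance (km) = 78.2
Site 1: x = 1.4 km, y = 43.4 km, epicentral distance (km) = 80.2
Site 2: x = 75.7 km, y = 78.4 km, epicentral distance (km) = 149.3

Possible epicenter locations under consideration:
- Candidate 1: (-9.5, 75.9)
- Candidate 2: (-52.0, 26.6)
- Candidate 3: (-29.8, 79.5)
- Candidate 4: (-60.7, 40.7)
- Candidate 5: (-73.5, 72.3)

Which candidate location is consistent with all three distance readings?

For each candidate, compare |candidate − station| to the reported distance:
Candidate 1: residuals Site 0 9.3, Site 1 45.9, Site 2 64.1 → max 64.1 km
Candidate 2: residuals Site 0 47.8, Site 1 24.2, Site 2 11.5 → max 47.8 km
Candidate 3: residuals Site 0 7.9, Site 1 32.5, Site 2 43.8 → max 43.8 km
Candidate 4: residuals Site 0 32.1, Site 1 18.0, Site 2 7.8 → max 32.1 km
Candidate 5: residuals Site 0 0.1, Site 1 0.1, Site 2 0.0 → max 0.1 km
Only Candidate 5 has all residuals ≈ 0.

Candidate 5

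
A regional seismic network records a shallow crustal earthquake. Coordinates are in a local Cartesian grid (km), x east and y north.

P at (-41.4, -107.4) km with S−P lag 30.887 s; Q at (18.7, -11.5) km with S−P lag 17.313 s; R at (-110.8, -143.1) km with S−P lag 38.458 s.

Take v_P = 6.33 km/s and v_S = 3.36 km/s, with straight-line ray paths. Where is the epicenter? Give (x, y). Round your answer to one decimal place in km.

x ≈ -3.4 km, y ≈ 110.5 km

Distance from S−P lag: d = Δt · v_P v_S / (v_P − v_S) = Δt · (6.33·3.36)/(6.33−3.36) ≈ 7.1612·Δt.
So d_P = 221.19, d_Q = 123.98, d_R = 275.41 km.
Circle about each station: (x + 41.4)² + (y + 107.4)² = 221.19²; (x − 18.7)² + (y + 11.5)² = 123.98²; (x + 110.8)² + (y + 143.1)² = 275.41².
Subtracting the P equation from the Q and R equations removes the quadratic terms:
120.2 x + 191.8 y = 20787.20
-138.8 x − 71.4 y = -7420.12
Solving the 2×2 system: x ≈ -3.4, y ≈ 110.5 km.
Check against P (with the unrounded x, y): √((x + 41.4)²+(y + 107.4)²) = 221.19 ≈ 221.19 km. ✓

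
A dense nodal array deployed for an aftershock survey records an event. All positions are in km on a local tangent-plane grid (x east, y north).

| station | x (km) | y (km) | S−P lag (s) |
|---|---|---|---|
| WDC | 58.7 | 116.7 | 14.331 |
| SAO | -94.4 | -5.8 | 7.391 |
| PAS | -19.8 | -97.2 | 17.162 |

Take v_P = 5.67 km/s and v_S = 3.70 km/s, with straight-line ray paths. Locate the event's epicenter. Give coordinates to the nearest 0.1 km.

Distance from S−P lag: d = Δt · v_P v_S / (v_P − v_S) = Δt · (5.67·3.70)/(5.67−3.70) ≈ 10.6492·Δt.
So d_WDC = 152.61, d_SAO = 78.71, d_PAS = 182.76 km.
Circle about each station: (x − 58.7)² + (y − 116.7)² = 152.61²; (x + 94.4)² + (y + 5.8)² = 78.71²; (x + 19.8)² + (y + 97.2)² = 182.76².
Subtracting pairs of circle equations eliminates x²+y² and gives linear equations (the radical axes):
-306.2 x − 245.0 y = 8974.97
-157.0 x − 427.8 y = -17336.11
Solving the 2×2 system: x ≈ -87.4, y ≈ 72.6 km.
Check against WDC (with the unrounded x, y): √((x − 58.7)²+(y − 116.7)²) = 152.61 ≈ 152.61 km. ✓

-87.4 km east, 72.6 km north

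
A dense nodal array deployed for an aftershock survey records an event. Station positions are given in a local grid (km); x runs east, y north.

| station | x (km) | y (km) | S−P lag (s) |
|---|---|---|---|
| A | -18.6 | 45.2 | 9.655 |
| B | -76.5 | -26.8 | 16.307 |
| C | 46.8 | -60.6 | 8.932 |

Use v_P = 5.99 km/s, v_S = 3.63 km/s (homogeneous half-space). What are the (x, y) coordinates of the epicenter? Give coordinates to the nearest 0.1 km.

66.5 km east, 19.3 km north

Distance from S−P lag: d = Δt · v_P v_S / (v_P − v_S) = Δt · (5.99·3.63)/(5.99−3.63) ≈ 9.2134·Δt.
So d_A = 88.96, d_B = 150.24, d_C = 82.29 km.
Circle about each station: (x + 18.6)² + (y − 45.2)² = 88.96²; (x + 76.5)² + (y + 26.8)² = 150.24²; (x − 46.8)² + (y + 60.6)² = 82.29².
Subtracting the A equation from the B and C equations removes the quadratic terms:
-115.8 x − 144.0 y = -10476.69
130.8 x − 211.6 y = 4615.84
Solving the 2×2 system: x ≈ 66.5, y ≈ 19.3 km.
Check against A (with the unrounded x, y): √((x + 18.6)²+(y − 45.2)²) = 88.95 ≈ 88.96 km. ✓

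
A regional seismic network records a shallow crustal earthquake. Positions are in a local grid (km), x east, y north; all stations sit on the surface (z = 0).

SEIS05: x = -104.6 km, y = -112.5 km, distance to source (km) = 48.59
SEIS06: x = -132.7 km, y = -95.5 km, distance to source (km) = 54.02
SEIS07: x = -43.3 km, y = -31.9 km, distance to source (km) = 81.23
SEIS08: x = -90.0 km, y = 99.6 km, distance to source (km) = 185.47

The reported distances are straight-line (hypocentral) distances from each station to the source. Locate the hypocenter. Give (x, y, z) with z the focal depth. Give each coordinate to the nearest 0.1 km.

x ≈ -95.5 km, y ≈ -82.1 km, depth ≈ 36.8 km

Each station gives a sphere (x−x_i)² + (y−y_i)² + z² = d_i² (stations at z=0).
Subtracting the SEIS05 sphere from SEIS06 and SEIS07: z² cancels, leaving linear equations in x and y:
-56.2 x + 34.0 y = 2574.96
122.6 x + 161.2 y = -24942.23
Solving: x ≈ -95.489, y ≈ -82.104 km (keep extra digits for the depth step; rounded: -95.5, -82.1).
Then from the SEIS05 sphere: z² = 48.59² − (x + 104.6)² − (y + 112.5)² with x = -95.489, y = -82.104, so z ≈ 36.798 ≈ 36.8 km.
Check against SEIS08 (with the unrounded solution): distance 185.47 ≈ 185.47 km. ✓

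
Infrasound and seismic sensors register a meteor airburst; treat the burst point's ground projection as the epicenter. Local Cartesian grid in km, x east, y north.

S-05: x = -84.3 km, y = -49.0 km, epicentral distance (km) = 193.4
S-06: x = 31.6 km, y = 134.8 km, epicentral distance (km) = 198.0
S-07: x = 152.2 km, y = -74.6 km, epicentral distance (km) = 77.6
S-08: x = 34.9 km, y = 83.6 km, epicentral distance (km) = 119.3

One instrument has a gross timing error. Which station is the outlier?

Solve using three stations at a time. Using S-05, S-07, S-08 (subtract circle equations pairwise → linear system) gives (x, y) ≈ (105.6, -12.5).
Distances from that point to each station vs reported:
  S-05: calculated 193.4 vs reported 193.4 → residual 0.0 km
  S-06: calculated 164.9 vs reported 198.0 → residual 33.1 km
  S-07: calculated 77.6 vs reported 77.6 → residual 0.0 km
  S-08: calculated 119.3 vs reported 119.3 → residual 0.0 km
S-05, S-07, S-08 are mutually consistent (residuals ≈ 0); S-06 is off by 33.1 km.

S-06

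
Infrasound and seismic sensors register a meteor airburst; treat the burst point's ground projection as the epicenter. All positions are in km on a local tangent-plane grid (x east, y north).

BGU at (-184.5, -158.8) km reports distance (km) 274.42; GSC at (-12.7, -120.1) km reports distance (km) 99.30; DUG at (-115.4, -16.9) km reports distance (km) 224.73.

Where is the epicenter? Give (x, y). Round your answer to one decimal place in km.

Circle about each station: (x + 184.5)² + (y + 158.8)² = 274.42²; (x + 12.7)² + (y + 120.1)² = 99.30²; (x + 115.4)² + (y + 16.9)² = 224.73².
Subtracting the BGU equation from the GSC and DUG equations removes the quadratic terms:
343.6 x + 77.4 y = 20773.46
138.2 x + 283.8 y = -20852.16
Solving the 2×2 system: x ≈ 86.5, y ≈ -115.6 km.
Check against BGU (with the unrounded x, y): √((x + 184.5)²+(y + 158.8)²) = 274.42 ≈ 274.42 km. ✓

86.5 km east, -115.6 km north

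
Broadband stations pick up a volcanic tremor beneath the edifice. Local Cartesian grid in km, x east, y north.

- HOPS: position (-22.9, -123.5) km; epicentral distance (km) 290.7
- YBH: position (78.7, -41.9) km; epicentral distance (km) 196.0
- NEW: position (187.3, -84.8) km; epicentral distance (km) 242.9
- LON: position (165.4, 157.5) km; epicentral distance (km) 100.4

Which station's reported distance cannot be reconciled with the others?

Solve using three stations at a time. Using HOPS, YBH, LON (subtract circle equations pairwise → linear system) gives (x, y) ≈ (64.8, 153.7).
Distances from that point to each station vs reported:
  HOPS: calculated 290.8 vs reported 290.7 → residual 0.1 km
  YBH: calculated 196.1 vs reported 196.0 → residual 0.1 km
  NEW: calculated 268.1 vs reported 242.9 → residual 25.2 km
  LON: calculated 100.6 vs reported 100.4 → residual 0.2 km
HOPS, YBH, LON are mutually consistent (residuals ≈ 0); NEW is off by 25.2 km.

NEW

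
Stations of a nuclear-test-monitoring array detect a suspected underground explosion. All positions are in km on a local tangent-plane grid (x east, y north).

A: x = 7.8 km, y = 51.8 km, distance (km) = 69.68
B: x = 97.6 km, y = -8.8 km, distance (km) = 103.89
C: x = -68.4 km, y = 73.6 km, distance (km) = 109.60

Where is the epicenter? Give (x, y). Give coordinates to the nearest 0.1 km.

Circle about each station: (x − 7.8)² + (y − 51.8)² = 69.68²; (x − 97.6)² + (y + 8.8)² = 103.89²; (x + 68.4)² + (y − 73.6)² = 109.60².
Subtracting the A equation from the B and C equations removes the quadratic terms:
179.6 x − 121.2 y = 921.29
-152.4 x + 43.6 y = 194.58
Solving the 2×2 system: x ≈ -6.0, y ≈ -16.5 km.
Check against A (with the unrounded x, y): √((x − 7.8)²+(y − 51.8)²) = 69.66 ≈ 69.68 km. ✓

-6.0 km east, -16.5 km north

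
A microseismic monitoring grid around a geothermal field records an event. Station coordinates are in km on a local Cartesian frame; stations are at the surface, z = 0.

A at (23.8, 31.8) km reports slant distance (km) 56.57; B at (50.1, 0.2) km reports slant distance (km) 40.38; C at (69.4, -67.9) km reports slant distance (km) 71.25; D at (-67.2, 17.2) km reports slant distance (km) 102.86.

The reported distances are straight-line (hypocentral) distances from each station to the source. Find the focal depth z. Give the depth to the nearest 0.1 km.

Each station gives a sphere (x−x_i)² + (y−y_i)² + z² = d_i² (stations at z=0).
Subtracting the A sphere from B and C: z² cancels, leaving linear equations in x and y:
52.6 x − 63.2 y = 2501.99
91.2 x − 199.4 y = 5972.69
Solving: x ≈ 25.700, y ≈ -18.199 km (keep extra digits for the depth step; rounded: 25.7, -18.2).
Then from the A sphere: z² = 56.57² − (x − 23.8)² − (y − 31.8)² with x = 25.700, y = -18.199, so z ≈ 26.394 ≈ 26.4 km.
Check against D (with the unrounded solution): distance 102.86 ≈ 102.86 km. ✓

depth ≈ 26.4 km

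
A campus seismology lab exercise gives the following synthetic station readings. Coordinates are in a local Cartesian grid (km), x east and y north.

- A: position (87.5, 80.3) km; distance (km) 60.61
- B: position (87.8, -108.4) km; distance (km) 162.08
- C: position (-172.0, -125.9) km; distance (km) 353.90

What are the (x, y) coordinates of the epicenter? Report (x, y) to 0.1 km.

Circle about each station: (x − 87.5)² + (y − 80.3)² = 60.61²; (x − 87.8)² + (y + 108.4)² = 162.08²; (x + 172.0)² + (y + 125.9)² = 353.90².
Subtracting the A equation from the B and C equations removes the quadratic terms:
0.6 x − 377.4 y = -17241.29
-519.0 x − 412.4 y = -90241.17
Solving the 2×2 system: x ≈ 137.4, y ≈ 45.9 km.
Check against A (with the unrounded x, y): √((x − 87.5)²+(y − 80.3)²) = 60.61 ≈ 60.61 km. ✓

137.4 km east, 45.9 km north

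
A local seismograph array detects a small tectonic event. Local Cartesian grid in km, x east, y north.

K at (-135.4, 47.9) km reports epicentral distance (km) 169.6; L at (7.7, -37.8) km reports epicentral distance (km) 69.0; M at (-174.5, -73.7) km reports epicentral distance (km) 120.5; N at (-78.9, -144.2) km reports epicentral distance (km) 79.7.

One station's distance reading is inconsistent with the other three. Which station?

Solve using three stations at a time. Using L, M, N (subtract circle equations pairwise → linear system) gives (x, y) ≈ (-54.1, -68.5).
Distances from that point to each station vs reported:
  K: calculated 141.9 vs reported 169.6 → residual 27.7 km
  L: calculated 69.0 vs reported 69.0 → residual 0.0 km
  M: calculated 120.5 vs reported 120.5 → residual 0.0 km
  N: calculated 79.7 vs reported 79.7 → residual 0.0 km
L, M, N are mutually consistent (residuals ≈ 0); K is off by 27.7 km.

K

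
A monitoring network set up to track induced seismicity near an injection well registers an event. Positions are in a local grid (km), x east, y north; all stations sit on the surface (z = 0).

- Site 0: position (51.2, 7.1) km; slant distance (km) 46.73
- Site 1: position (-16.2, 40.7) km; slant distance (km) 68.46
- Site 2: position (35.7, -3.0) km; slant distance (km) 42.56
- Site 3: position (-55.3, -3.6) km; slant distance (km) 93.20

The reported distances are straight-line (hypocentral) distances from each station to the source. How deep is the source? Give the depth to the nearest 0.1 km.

Each station gives a sphere (x−x_i)² + (y−y_i)² + z² = d_i² (stations at z=0).
Subtracting the Site 0 sphere from Site 1 and Site 2: z² cancels, leaving linear equations in x and y:
-134.8 x + 67.2 y = -3256.00
-31.0 x − 20.2 y = -1016.02
Solving: x ≈ 27.891, y ≈ 7.495 km (keep extra digits for the depth step; rounded: 27.9, 7.5).
Then from the Site 0 sphere: z² = 46.73² − (x − 51.2)² − (y − 7.1)² with x = 27.891, y = 7.495, so z ≈ 40.500 ≈ 40.5 km.
Check against Site 3 (with the unrounded solution): distance 93.19 ≈ 93.20 km. ✓

40.5 km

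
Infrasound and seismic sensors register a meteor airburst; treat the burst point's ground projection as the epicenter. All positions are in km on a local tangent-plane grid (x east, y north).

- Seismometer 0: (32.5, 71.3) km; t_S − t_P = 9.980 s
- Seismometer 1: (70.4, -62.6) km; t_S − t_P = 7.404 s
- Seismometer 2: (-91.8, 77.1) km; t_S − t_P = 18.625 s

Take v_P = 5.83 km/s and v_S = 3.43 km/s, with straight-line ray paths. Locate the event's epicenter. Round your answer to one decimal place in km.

(35.4, -11.8)

Distance from S−P lag: d = Δt · v_P v_S / (v_P − v_S) = Δt · (5.83·3.43)/(5.83−3.43) ≈ 8.3320·Δt.
So d_Seismometer 0 = 83.15, d_Seismometer 1 = 61.69, d_Seismometer 2 = 155.18 km.
Circle about each station: (x − 32.5)² + (y − 71.3)² = 83.15²; (x − 70.4)² + (y + 62.6)² = 61.69²; (x + 91.8)² + (y − 77.1)² = 155.18².
Subtracting the Seismometer 0 equation from the Seismometer 1 and Seismometer 2 equations removes the quadratic terms:
75.8 x − 267.8 y = 5843.25
-248.6 x + 11.6 y = -8935.20
Solving the 2×2 system: x ≈ 35.4, y ≈ -11.8 km.
Check against Seismometer 0 (with the unrounded x, y): √((x − 32.5)²+(y − 71.3)²) = 83.15 ≈ 83.15 km. ✓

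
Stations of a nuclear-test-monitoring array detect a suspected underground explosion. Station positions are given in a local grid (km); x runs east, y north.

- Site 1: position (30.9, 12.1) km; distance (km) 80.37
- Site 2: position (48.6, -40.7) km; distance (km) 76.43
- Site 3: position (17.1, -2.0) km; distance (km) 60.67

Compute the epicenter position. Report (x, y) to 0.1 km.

Circle about each station: (x − 30.9)² + (y − 12.1)² = 80.37²; (x − 48.6)² + (y + 40.7)² = 76.43²; (x − 17.1)² + (y + 2.0)² = 60.67².
Subtracting the Site 1 equation from the Site 2 and Site 3 equations removes the quadratic terms:
35.4 x − 105.6 y = 3535.02
-27.6 x − 28.2 y = 1973.68
Solving the 2×2 system: x ≈ -27.8, y ≈ -42.8 km.

x ≈ -27.8 km, y ≈ -42.8 km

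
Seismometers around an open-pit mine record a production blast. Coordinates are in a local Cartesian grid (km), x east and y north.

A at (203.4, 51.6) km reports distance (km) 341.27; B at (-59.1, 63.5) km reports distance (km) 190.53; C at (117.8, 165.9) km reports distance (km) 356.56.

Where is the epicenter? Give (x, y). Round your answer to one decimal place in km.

-88.8 km east, -124.7 km north

Circle about each station: (x − 203.4)² + (y − 51.6)² = 341.27²; (x + 59.1)² + (y − 63.5)² = 190.53²; (x − 117.8)² + (y − 165.9)² = 356.56².
Subtracting the A equation from the B and C equations removes the quadratic terms:
-525.0 x + 23.8 y = 43654.47
-171.2 x + 228.6 y = -13304.29
Solving the 2×2 system: x ≈ -88.8, y ≈ -124.7 km.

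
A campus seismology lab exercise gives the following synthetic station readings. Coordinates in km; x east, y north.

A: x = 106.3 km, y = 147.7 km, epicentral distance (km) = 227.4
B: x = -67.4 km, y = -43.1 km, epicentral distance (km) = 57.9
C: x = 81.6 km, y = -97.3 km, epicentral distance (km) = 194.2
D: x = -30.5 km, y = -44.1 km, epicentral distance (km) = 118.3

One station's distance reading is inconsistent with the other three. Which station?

D

Solve using three stations at a time. Using A, B, C (subtract circle equations pairwise → linear system) gives (x, y) ≈ (-77.6, 13.9).
Distances from that point to each station vs reported:
  A: calculated 227.4 vs reported 227.4 → residual 0.0 km
  B: calculated 57.9 vs reported 57.9 → residual 0.0 km
  C: calculated 194.2 vs reported 194.2 → residual 0.0 km
  D: calculated 74.7 vs reported 118.3 → residual 43.6 km
A, B, C are mutually consistent (residuals ≈ 0); D is off by 43.6 km.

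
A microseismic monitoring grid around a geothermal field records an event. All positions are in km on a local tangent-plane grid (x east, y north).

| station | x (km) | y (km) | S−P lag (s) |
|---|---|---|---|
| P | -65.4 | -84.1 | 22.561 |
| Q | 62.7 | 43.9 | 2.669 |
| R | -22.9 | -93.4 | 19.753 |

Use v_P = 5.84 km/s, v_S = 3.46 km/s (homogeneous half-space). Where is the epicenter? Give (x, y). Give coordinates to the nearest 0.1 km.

Distance from S−P lag: d = Δt · v_P v_S / (v_P − v_S) = Δt · (5.84·3.46)/(5.84−3.46) ≈ 8.4901·Δt.
So d_P = 191.54, d_Q = 22.66, d_R = 167.70 km.
Circle about each station: (x + 65.4)² + (y + 84.1)² = 191.54²; (x − 62.7)² + (y − 43.9)² = 22.66²; (x + 22.9)² + (y + 93.4)² = 167.70².
Subtracting pairs of circle equations eliminates x²+y² and gives linear equations (the radical axes):
256.2 x + 256.0 y = 30682.63
85.0 x − 18.6 y = 6462.28
Solving the 2×2 system: x ≈ 83.9, y ≈ 35.9 km.
Check against P (with the unrounded x, y): √((x + 65.4)²+(y + 84.1)²) = 191.54 ≈ 191.54 km. ✓

(83.9, 35.9)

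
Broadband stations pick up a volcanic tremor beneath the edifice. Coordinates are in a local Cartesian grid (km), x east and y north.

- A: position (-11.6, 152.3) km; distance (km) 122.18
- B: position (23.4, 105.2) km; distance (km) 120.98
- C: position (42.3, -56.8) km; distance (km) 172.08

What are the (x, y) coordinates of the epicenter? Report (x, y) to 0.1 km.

Circle about each station: (x + 11.6)² + (y − 152.3)² = 122.18²; (x − 23.4)² + (y − 105.2)² = 120.98²; (x − 42.3)² + (y + 56.8)² = 172.08².
Subtracting the A equation from the B and C equations removes the quadratic terms:
70.0 x − 94.2 y = -11423.46
107.8 x − 418.2 y = -32997.89
Solving the 2×2 system: x ≈ -87.3, y ≈ 56.4 km.
Check against A (with the unrounded x, y): √((x + 11.6)²+(y − 152.3)²) = 122.17 ≈ 122.18 km. ✓

x ≈ -87.3 km, y ≈ 56.4 km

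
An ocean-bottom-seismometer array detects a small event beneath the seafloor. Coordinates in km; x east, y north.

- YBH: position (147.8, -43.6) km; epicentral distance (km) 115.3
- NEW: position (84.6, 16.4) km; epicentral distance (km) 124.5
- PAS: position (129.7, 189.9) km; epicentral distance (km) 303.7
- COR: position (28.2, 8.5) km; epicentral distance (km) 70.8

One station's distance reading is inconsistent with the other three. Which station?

Solve using three stations at a time. Using YBH, NEW, PAS (subtract circle equations pairwise → linear system) gives (x, y) ≈ (48.9, -102.8).
Distances from that point to each station vs reported:
  YBH: calculated 115.3 vs reported 115.3 → residual 0.0 km
  NEW: calculated 124.5 vs reported 124.5 → residual 0.0 km
  PAS: calculated 303.7 vs reported 303.7 → residual 0.0 km
  COR: calculated 113.3 vs reported 70.8 → residual 42.5 km
YBH, NEW, PAS are mutually consistent (residuals ≈ 0); COR is off by 42.5 km.

COR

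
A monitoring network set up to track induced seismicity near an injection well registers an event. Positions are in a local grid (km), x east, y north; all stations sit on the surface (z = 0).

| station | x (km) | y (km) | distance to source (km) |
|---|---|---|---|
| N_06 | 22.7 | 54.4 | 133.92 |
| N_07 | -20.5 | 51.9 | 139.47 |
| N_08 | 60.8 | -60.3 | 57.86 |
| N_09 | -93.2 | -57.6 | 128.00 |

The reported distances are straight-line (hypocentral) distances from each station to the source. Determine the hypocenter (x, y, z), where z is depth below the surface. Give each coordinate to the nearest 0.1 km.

x ≈ 25.9 km, y ≈ -71.8 km, depth ≈ 44.7 km

Each station gives a sphere (x−x_i)² + (y−y_i)² + z² = d_i² (stations at z=0).
Subtracting the N_06 sphere from N_07 and N_08: z² cancels, leaving linear equations in x and y:
-86.4 x − 5.0 y = -1878.10
76.2 x − 229.4 y = 18444.87
Solving: x ≈ 25.893, y ≈ -71.804 km (keep extra digits for the depth step; rounded: 25.9, -71.8).
Then from the N_06 sphere: z² = 133.92² − (x − 22.7)² − (y − 54.4)² with x = 25.893, y = -71.804, so z ≈ 44.687 ≈ 44.7 km.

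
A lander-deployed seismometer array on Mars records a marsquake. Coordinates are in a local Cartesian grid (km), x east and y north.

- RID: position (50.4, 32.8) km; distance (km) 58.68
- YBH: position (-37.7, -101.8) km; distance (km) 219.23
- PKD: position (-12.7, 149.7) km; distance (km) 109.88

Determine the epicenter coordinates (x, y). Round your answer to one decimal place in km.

(76.4, 85.4)

Circle about each station: (x − 50.4)² + (y − 32.8)² = 58.68²; (x + 37.7)² + (y + 101.8)² = 219.23²; (x + 12.7)² + (y − 149.7)² = 109.88².
Subtracting the RID equation from the YBH and PKD equations removes the quadratic terms:
-176.2 x − 269.2 y = -36449.92
-126.2 x + 233.8 y = 10325.11
Solving the 2×2 system: x ≈ 76.4, y ≈ 85.4 km.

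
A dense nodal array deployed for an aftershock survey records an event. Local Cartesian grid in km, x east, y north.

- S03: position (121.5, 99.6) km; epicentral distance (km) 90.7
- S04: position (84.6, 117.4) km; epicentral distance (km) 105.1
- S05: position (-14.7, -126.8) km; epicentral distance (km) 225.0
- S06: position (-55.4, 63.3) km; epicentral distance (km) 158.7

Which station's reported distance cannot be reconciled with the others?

Solve using three stations at a time. Using S03, S04, S06 (subtract circle equations pairwise → linear system) gives (x, y) ≈ (95.1, 12.8).
Distances from that point to each station vs reported:
  S03: calculated 90.8 vs reported 90.7 → residual 0.1 km
  S04: calculated 105.2 vs reported 105.1 → residual 0.1 km
  S05: calculated 177.6 vs reported 225.0 → residual 47.4 km
  S06: calculated 158.7 vs reported 158.7 → residual 0.0 km
S03, S04, S06 are mutually consistent (residuals ≈ 0); S05 is off by 47.4 km.

S05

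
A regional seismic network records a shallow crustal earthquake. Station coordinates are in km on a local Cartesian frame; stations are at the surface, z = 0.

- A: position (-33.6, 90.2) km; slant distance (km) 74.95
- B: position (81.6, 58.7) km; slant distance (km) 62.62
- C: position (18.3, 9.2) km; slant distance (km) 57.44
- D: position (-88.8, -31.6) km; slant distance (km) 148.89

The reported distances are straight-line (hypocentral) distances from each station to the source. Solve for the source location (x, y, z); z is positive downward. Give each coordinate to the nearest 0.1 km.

x ≈ 26.7 km, y ≈ 57.4 km, depth ≈ 30.1 km

Each station gives a sphere (x−x_i)² + (y−y_i)² + z² = d_i² (stations at z=0).
Subtracting the A sphere from B and C: z² cancels, leaving linear equations in x and y:
230.4 x − 63.0 y = 2535.49
103.8 x − 162.0 y = -6527.32
Solving: x ≈ 26.700, y ≈ 57.400 km (keep extra digits for the depth step; rounded: 26.7, 57.4).
Then from the A sphere: z² = 74.95² − (x + 33.6)² − (y − 90.2)² with x = 26.700, y = 57.400, so z ≈ 30.093 ≈ 30.1 km.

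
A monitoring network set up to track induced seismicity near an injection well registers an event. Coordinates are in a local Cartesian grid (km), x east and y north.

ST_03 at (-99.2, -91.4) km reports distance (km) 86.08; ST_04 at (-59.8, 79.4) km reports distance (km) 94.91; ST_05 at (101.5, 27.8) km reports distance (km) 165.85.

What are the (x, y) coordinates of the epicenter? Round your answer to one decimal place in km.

Circle about each station: (x + 99.2)² + (y + 91.4)² = 86.08²; (x + 59.8)² + (y − 79.4)² = 94.91²; (x − 101.5)² + (y − 27.8)² = 165.85².
Subtracting pairs of circle equations eliminates x²+y² and gives linear equations (the radical axes):
78.8 x + 341.6 y = -9912.34
401.4 x + 238.4 y = -27215.97
Solving the 2×2 system: x ≈ -58.6, y ≈ -15.5 km.

-58.6 km east, -15.5 km north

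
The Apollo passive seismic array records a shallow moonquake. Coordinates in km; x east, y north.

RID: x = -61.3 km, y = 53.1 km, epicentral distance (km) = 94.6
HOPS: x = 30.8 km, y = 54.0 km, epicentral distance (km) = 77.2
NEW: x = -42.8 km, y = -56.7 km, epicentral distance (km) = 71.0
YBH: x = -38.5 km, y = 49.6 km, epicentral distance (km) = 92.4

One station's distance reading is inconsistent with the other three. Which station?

RID

Solve using three stations at a time. Using HOPS, NEW, YBH (subtract circle equations pairwise → linear system) gives (x, y) ≈ (19.5, -22.4).
Distances from that point to each station vs reported:
  RID: calculated 110.6 vs reported 94.6 → residual 16.0 km
  HOPS: calculated 77.3 vs reported 77.2 → residual 0.1 km
  NEW: calculated 71.1 vs reported 71.0 → residual 0.1 km
  YBH: calculated 92.5 vs reported 92.4 → residual 0.1 km
HOPS, NEW, YBH are mutually consistent (residuals ≈ 0); RID is off by 16.0 km.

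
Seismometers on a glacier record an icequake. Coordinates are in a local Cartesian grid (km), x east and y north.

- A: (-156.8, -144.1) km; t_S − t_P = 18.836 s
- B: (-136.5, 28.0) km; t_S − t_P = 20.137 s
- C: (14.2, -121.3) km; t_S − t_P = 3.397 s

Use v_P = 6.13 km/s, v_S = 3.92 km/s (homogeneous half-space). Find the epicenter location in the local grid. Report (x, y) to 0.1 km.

42.7 km east, -97.8 km north

Distance from S−P lag: d = Δt · v_P v_S / (v_P − v_S) = Δt · (6.13·3.92)/(6.13−3.92) ≈ 10.8731·Δt.
So d_A = 204.81, d_B = 218.95, d_C = 36.94 km.
Circle about each station: (x + 156.8)² + (y + 144.1)² = 204.81²; (x + 136.5)² + (y − 28.0)² = 218.95²; (x − 14.2)² + (y + 121.3)² = 36.94².
Subtracting pairs of circle equations eliminates x²+y² and gives linear equations (the radical axes):
40.6 x + 344.2 y = -31926.77
342.0 x + 45.6 y = 10146.85
Solving the 2×2 system: x ≈ 42.7, y ≈ -97.8 km.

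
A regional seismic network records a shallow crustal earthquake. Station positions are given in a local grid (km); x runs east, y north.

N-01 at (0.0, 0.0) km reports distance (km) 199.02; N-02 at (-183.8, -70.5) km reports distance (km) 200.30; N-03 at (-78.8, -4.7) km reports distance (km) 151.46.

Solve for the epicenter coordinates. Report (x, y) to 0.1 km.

Circle about each station: x² + y² = 199.02²; (x + 183.8)² + (y + 70.5)² = 200.30²; (x + 78.8)² + (y + 4.7)² = 151.46².
Subtracting pairs of circle equations eliminates x²+y² and gives linear equations (the radical axes):
-367.6 x − 141.0 y = 38241.56
-157.6 x − 9.4 y = 22900.36
Solving the 2×2 system: x ≈ -152.9, y ≈ 127.4 km.

(-152.9, 127.4)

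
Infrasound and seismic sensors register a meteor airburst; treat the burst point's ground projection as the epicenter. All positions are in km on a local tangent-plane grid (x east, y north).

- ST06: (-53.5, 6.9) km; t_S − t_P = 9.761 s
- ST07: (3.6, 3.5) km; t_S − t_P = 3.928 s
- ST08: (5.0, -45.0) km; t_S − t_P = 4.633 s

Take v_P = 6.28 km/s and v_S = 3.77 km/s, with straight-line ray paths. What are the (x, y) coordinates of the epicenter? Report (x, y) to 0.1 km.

Distance from S−P lag: d = Δt · v_P v_S / (v_P − v_S) = Δt · (6.28·3.77)/(6.28−3.77) ≈ 9.4325·Δt.
So d_ST06 = 92.07, d_ST07 = 37.05, d_ST08 = 43.70 km.
Circle about each station: (x + 53.5)² + (y − 6.9)² = 92.07²; (x − 3.6)² + (y − 3.5)² = 37.05²; (x − 5.0)² + (y + 45.0)² = 43.70².
Subtracting pairs of circle equations eliminates x²+y² and gives linear equations (the radical axes):
114.2 x − 6.8 y = 4219.53
117.0 x − 103.8 y = 5707.33
Solving the 2×2 system: x ≈ 36.1, y ≈ -14.3 km.

(36.1, -14.3)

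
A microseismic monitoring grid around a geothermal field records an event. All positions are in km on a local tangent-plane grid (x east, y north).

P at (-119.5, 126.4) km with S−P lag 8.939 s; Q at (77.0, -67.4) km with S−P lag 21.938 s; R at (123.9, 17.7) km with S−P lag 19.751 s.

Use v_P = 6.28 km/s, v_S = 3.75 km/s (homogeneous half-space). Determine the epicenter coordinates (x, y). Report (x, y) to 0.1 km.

x ≈ -40.8 km, y ≈ 99.4 km

Distance from S−P lag: d = Δt · v_P v_S / (v_P − v_S) = Δt · (6.28·3.75)/(6.28−3.75) ≈ 9.3083·Δt.
So d_P = 83.21, d_Q = 204.21, d_R = 183.85 km.
Circle about each station: (x + 119.5)² + (y − 126.4)² = 83.21²; (x − 77.0)² + (y + 67.4)² = 204.21²; (x − 123.9)² + (y − 17.7)² = 183.85².
Subtracting the P equation from the Q and R equations removes the quadratic terms:
393.0 x − 387.6 y = -54563.27
486.8 x − 217.4 y = -41469.63
Solving the 2×2 system: x ≈ -40.8, y ≈ 99.4 km.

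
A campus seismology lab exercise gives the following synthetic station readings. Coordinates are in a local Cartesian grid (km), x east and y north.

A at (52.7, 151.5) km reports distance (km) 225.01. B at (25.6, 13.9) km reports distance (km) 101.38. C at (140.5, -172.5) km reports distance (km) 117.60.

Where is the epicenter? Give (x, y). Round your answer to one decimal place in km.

Circle about each station: (x − 52.7)² + (y − 151.5)² = 225.01²; (x − 25.6)² + (y − 13.9)² = 101.38²; (x − 140.5)² + (y + 172.5)² = 117.60².
Subtracting the A equation from the B and C equations removes the quadratic terms:
-54.2 x − 275.2 y = 15470.63
175.6 x − 648.0 y = 60566.70
Solving the 2×2 system: x ≈ 79.6, y ≈ -71.9 km.
Check against A (with the unrounded x, y): √((x − 52.7)²+(y − 151.5)²) = 225.01 ≈ 225.01 km. ✓

(79.6, -71.9)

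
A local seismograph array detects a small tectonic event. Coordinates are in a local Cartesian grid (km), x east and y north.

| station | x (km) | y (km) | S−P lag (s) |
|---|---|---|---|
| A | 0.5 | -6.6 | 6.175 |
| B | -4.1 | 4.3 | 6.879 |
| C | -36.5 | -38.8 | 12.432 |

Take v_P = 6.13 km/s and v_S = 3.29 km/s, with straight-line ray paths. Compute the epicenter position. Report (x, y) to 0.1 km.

Distance from S−P lag: d = Δt · v_P v_S / (v_P − v_S) = Δt · (6.13·3.29)/(6.13−3.29) ≈ 7.1013·Δt.
So d_A = 43.85, d_B = 48.85, d_C = 88.28 km.
Circle about each station: (x − 0.5)² + (y + 6.6)² = 43.85²; (x + 4.1)² + (y − 4.3)² = 48.85²; (x + 36.5)² + (y + 38.8)² = 88.28².
Subtracting the A equation from the B and C equations removes the quadratic terms:
-9.2 x + 21.8 y = -472.01
-74.0 x − 64.4 y = -3076.66
Solving the 2×2 system: x ≈ 44.2, y ≈ -3.0 km.

44.2 km east, -3.0 km north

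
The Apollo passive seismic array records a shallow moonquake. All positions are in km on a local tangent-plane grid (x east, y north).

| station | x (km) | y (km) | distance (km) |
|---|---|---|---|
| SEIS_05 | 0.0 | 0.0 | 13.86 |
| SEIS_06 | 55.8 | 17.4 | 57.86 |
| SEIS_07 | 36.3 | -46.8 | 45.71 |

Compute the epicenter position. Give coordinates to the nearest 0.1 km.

Circle about each station: x² + y² = 13.86²; (x − 55.8)² + (y − 17.4)² = 57.86²; (x − 36.3)² + (y + 46.8)² = 45.71².
Subtracting pairs of circle equations eliminates x²+y² and gives linear equations (the radical axes):
111.6 x + 34.8 y = 260.72
72.6 x − 93.6 y = 1610.63
Solving the 2×2 system: x ≈ 6.2, y ≈ -12.4 km.

6.2 km east, -12.4 km north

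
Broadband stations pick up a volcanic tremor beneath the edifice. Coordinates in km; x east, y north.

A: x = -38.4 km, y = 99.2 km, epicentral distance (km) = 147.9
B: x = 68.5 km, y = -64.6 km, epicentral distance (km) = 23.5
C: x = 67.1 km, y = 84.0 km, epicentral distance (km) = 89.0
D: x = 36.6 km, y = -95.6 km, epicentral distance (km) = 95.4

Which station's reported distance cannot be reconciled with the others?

B

Solve using three stations at a time. Using A, C, D (subtract circle equations pairwise → linear system) gives (x, y) ≈ (66.6, -5.0).
Distances from that point to each station vs reported:
  A: calculated 147.9 vs reported 147.9 → residual 0.0 km
  B: calculated 59.6 vs reported 23.5 → residual 36.1 km
  C: calculated 89.0 vs reported 89.0 → residual 0.0 km
  D: calculated 95.4 vs reported 95.4 → residual 0.0 km
A, C, D are mutually consistent (residuals ≈ 0); B is off by 36.1 km.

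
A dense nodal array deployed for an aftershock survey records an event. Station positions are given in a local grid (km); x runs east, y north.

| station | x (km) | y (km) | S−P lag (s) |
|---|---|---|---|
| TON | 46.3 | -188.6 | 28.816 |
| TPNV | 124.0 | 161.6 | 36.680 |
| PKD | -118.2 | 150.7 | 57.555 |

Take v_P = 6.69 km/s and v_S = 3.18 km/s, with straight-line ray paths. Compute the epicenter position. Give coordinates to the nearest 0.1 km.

(161.7, -57.5)

Distance from S−P lag: d = Δt · v_P v_S / (v_P − v_S) = Δt · (6.69·3.18)/(6.69−3.18) ≈ 6.0610·Δt.
So d_TON = 174.65, d_TPNV = 222.32, d_PKD = 348.84 km.
Circle about each station: (x − 46.3)² + (y + 188.6)² = 174.65²; (x − 124.0)² + (y − 161.6)² = 222.32²; (x + 118.2)² + (y − 150.7)² = 348.84².
Subtracting the TON equation from the TPNV and PKD equations removes the quadratic terms:
155.4 x + 700.4 y = -15146.65
-329.0 x + 678.6 y = -92218.64
Solving the 2×2 system: x ≈ 161.7, y ≈ -57.5 km.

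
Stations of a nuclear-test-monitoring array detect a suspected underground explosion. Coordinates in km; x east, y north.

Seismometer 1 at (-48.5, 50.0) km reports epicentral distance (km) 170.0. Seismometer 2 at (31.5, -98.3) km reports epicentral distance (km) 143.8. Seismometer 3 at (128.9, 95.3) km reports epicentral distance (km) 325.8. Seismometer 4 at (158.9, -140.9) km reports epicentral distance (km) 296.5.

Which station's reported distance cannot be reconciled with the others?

Solve using three stations at a time. Using Seismometer 1, Seismometer 3, Seismometer 4 (subtract circle equations pairwise → linear system) gives (x, y) ≈ (-134.3, -96.7).
Distances from that point to each station vs reported:
  Seismometer 1: calculated 170.0 vs reported 170.0 → residual 0.0 km
  Seismometer 2: calculated 165.8 vs reported 143.8 → residual 22.0 km
  Seismometer 3: calculated 325.8 vs reported 325.8 → residual 0.0 km
  Seismometer 4: calculated 296.5 vs reported 296.5 → residual 0.0 km
Seismometer 1, Seismometer 3, Seismometer 4 are mutually consistent (residuals ≈ 0); Seismometer 2 is off by 22.0 km.

Seismometer 2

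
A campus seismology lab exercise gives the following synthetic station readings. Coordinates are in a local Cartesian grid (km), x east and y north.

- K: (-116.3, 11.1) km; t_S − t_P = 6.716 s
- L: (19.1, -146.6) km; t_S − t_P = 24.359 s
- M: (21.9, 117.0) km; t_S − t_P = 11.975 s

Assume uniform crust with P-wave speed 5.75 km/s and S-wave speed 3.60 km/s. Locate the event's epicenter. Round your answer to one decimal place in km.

Distance from S−P lag: d = Δt · v_P v_S / (v_P − v_S) = Δt · (5.75·3.60)/(5.75−3.60) ≈ 9.6279·Δt.
So d_K = 64.66, d_L = 234.53, d_M = 115.29 km.
Circle about each station: (x + 116.3)² + (y − 11.1)² = 64.66²; (x − 19.1)² + (y + 146.6)² = 234.53²; (x − 21.9)² + (y − 117.0)² = 115.29².
Subtracting the K equation from the L and M equations removes the quadratic terms:
270.8 x − 315.4 y = -42615.94
276.4 x + 211.8 y = -8591.16
Solving the 2×2 system: x ≈ -81.2, y ≈ 65.4 km.
Check against K (with the unrounded x, y): √((x + 116.3)²+(y − 11.1)²) = 64.66 ≈ 64.66 km. ✓

(-81.2, 65.4)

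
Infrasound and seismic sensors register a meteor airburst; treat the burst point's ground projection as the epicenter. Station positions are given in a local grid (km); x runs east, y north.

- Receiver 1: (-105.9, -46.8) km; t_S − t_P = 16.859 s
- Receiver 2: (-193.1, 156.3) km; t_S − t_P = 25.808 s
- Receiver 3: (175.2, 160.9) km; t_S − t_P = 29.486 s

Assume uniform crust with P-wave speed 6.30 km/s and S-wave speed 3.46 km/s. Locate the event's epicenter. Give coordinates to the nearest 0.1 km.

x ≈ -23.9 km, y ≈ 53.3 km

Distance from S−P lag: d = Δt · v_P v_S / (v_P − v_S) = Δt · (6.30·3.46)/(6.30−3.46) ≈ 7.6754·Δt.
So d_Receiver 1 = 129.40, d_Receiver 2 = 198.09, d_Receiver 3 = 226.32 km.
Circle about each station: (x + 105.9)² + (y + 46.8)² = 129.40²; (x + 193.1)² + (y − 156.3)² = 198.09²; (x − 175.2)² + (y − 160.9)² = 226.32².
Subtracting pairs of circle equations eliminates x²+y² and gives linear equations (the radical axes):
-174.4 x + 406.2 y = 25816.96
562.2 x + 415.4 y = 8702.42
Solving the 2×2 system: x ≈ -23.9, y ≈ 53.3 km.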